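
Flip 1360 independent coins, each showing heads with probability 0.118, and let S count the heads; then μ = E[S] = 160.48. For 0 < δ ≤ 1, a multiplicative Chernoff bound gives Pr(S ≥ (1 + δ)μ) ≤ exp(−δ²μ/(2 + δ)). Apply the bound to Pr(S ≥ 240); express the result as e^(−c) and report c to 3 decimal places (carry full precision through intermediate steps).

Write 240 = (1 + δ)μ, so δ = 240/160.48 − 1 = 0.4955135…
Then the exponent is δ²μ/(2 + δ) = (240 − μ)² / (μ·(2 + δ)) = 15.789628.

15.790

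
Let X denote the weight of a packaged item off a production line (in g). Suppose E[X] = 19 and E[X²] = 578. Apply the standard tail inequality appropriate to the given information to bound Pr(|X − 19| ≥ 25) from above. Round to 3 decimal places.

0.347

The first two moments determine the variance, so Chebyshev's inequality is the sharpest standard bound available.
Var(X) = E[X²] − (E[X])² = 578 − 361 = 217.
Chebyshev's inequality: Pr(|X − μ| ≥ t) ≤ Var(X)/t² = 217/625 = 0.3472.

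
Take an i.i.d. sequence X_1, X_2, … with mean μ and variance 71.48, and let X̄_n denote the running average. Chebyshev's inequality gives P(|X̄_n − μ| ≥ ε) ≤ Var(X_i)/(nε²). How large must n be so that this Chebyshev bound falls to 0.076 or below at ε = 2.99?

Require 71.48/(n·2.99²) ≤ 0.076, i.e. n ≥ 71.48/(0.076·2.99²) = 105.203.
The smallest integer n is 106.

106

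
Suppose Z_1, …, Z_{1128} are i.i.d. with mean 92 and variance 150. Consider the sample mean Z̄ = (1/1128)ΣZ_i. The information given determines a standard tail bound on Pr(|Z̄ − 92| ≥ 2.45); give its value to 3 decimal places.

With mean and variance of each term known, Chebyshev's inequality bounds the deviation of the sum (or sample mean).
Var(Z̄) = Var(Z_i)/n = 150/1128 = 0.13298.
Chebyshev: Pr(|Z̄ − 92| ≥ 2.45) ≤ Var(Z̄)/(2.45)² = 150/(1128·2.45²) = 0.0222.

0.022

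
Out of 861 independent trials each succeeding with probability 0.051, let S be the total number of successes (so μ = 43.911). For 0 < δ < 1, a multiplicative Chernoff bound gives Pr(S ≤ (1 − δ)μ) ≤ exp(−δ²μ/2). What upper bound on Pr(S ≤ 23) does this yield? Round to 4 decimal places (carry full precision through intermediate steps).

Write 23 = (1 − δ)μ, so δ = 1 − 23/43.911 = 0.4762132…
Then the exponent is δ²μ/2 = (μ − 23)²/(2μ) = 4.979048.
Bound = exp(−4.979048) = 0.00688.

0.0069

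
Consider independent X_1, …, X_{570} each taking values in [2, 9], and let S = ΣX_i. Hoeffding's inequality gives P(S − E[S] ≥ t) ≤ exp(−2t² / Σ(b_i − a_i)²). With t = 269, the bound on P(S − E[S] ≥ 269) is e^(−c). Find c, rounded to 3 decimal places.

5.182

Σ(b_i − a_i)² = 570·(7)² = 27930.
c = 2t²/27930 = 2·269²/27930 = 5.1816.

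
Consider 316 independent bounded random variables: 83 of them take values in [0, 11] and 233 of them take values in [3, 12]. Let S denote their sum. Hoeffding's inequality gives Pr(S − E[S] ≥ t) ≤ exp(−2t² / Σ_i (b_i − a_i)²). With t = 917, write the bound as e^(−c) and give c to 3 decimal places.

Σ(b_i − a_i)² = 83·11² + 233·9² = 28916.
c = 2t² / 28916 = 2·917² / 28916 = 58.1608.

58.161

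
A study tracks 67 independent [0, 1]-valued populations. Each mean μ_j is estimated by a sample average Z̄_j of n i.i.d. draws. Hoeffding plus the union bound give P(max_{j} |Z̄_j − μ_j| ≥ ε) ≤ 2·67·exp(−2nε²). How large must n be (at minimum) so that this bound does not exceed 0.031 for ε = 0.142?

Need 2·67·exp(−2nε²) ≤ 0.031, i.e. exp(−2nε²) ≤ 0.031/134.
So 2nε² ≥ ln(134/0.031) = 8.371608.
Hence n ≥ 8.371608/(2·0.142²) = 207.588.
The smallest integer n is 208.

208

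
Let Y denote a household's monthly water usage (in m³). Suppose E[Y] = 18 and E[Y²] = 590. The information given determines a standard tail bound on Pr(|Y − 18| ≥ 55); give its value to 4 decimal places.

The first two moments determine the variance, so Chebyshev's inequality is the sharpest standard bound available.
Var(Y) = E[Y²] − (E[Y])² = 590 − 324 = 266.
Chebyshev's inequality: Pr(|Y − μ| ≥ t) ≤ Var(Y)/t² = 266/3025 = 0.0879.

0.0879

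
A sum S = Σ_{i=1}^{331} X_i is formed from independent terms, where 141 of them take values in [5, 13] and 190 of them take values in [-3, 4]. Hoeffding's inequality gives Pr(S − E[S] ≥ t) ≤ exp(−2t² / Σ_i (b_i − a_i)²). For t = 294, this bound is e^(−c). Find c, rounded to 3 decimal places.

Σ(b_i − a_i)² = 141·8² + 190·7² = 18334.
c = 2t² / 18334 = 2·294² / 18334 = 9.4290.

9.429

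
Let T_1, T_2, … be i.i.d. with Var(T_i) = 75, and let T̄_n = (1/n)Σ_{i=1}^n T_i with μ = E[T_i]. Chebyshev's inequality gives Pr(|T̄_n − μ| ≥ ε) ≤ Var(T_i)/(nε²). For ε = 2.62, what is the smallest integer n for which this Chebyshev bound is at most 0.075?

146

Require 75/(n·2.62²) ≤ 0.075, i.e. n ≥ 75/(0.075·2.62²) = 145.679.
The smallest integer n is 146.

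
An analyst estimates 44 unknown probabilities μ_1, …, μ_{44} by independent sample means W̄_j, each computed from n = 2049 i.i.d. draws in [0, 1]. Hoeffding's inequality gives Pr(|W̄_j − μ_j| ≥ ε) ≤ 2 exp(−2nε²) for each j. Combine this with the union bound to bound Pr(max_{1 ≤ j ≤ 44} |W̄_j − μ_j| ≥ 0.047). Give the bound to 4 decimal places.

0.0103

Per-experiment Hoeffding bound: 2·exp(−2·2049·0.047²) = 2·exp(−9.05248) = 0.0002342.
Union bound over 44 events: 44·0.0002342 = 0.01030.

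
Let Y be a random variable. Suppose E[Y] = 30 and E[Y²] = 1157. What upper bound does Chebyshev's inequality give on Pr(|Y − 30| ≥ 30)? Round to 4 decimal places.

Var(Y) = E[Y²] − (E[Y])² = 1157 − 900 = 257.
Chebyshev's inequality: Pr(|Y − μ| ≥ t) ≤ Var(Y)/t² = 257/900 = 0.2856.

0.2856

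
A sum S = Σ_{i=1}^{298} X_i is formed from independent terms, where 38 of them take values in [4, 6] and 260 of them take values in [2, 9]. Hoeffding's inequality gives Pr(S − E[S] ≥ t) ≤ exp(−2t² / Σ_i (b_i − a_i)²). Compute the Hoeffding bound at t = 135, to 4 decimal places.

0.0592

Σ(b_i − a_i)² = 38·2² + 260·7² = 12892.
Exponent = 2·135² / 12892 = 2.82733.
Bound = exp(−2.82733) = 0.05917.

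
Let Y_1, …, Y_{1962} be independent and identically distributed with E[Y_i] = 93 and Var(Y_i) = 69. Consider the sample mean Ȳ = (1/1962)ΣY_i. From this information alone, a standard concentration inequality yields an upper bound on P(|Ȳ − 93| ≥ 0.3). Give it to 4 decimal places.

With mean and variance of each term known, Chebyshev's inequality bounds the deviation of the sum (or sample mean).
Var(Ȳ) = Var(Y_i)/n = 69/1962 = 0.035168.
Chebyshev: P(|Ȳ − 93| ≥ 0.3) ≤ Var(Ȳ)/(0.3)² = 69/(1962·0.3²) = 0.3908.

0.3908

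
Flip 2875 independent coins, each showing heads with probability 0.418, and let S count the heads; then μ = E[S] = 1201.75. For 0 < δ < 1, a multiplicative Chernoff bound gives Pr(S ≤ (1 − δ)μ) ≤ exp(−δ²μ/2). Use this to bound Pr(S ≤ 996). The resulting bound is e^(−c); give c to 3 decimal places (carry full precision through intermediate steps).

17.613

Write 996 = (1 − δ)μ, so δ = 1 − 996/1201.75 = 0.1712087…
Then the exponent is δ²μ/2 = (μ − 996)²/(2μ) = 17.613090.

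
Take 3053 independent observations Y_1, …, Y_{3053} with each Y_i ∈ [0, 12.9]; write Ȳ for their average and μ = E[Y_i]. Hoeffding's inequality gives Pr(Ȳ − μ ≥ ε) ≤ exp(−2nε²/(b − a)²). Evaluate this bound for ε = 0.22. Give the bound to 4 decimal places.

Exponent: 2nε²/(b − a)² = 2·3053·0.22² / 12.9² = 1.77592.
Bound = exp(−1.77592) = 0.16933.

0.1693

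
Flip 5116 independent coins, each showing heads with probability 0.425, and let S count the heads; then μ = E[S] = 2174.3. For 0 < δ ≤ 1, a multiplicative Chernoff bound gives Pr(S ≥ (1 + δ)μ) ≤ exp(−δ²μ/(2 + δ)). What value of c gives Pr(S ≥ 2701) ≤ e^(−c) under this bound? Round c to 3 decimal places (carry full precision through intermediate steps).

56.902

Write 2701 = (1 + δ)μ, so δ = 2701/2174.3 − 1 = 0.2422389…
Then the exponent is δ²μ/(2 + δ) = (2701 − μ)² / (μ·(2 + δ)) = 56.901707.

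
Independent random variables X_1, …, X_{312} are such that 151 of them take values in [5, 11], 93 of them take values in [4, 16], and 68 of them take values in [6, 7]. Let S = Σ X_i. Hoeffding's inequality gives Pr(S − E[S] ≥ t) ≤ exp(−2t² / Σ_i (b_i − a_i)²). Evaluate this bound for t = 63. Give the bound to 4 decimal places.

0.6570

Σ(b_i − a_i)² = 151·6² + 93·12² + 68·1² = 18896.
Exponent = 2·63² / 18896 = 0.42009.
Bound = exp(−0.42009) = 0.65699.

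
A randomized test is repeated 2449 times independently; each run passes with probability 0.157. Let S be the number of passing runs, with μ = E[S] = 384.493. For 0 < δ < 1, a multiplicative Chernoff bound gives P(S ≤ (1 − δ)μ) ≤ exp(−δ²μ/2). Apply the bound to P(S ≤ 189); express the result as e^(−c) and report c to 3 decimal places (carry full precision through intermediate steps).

Write 189 = (1 − δ)μ, so δ = 1 − 189/384.493 = 0.5084436…
Then the exponent is δ²μ/2 = (μ − 189)²/(2μ) = 49.698581.

49.699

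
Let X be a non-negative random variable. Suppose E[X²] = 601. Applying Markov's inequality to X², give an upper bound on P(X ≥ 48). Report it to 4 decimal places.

0.2609

Since X ≥ 0, the event {X ≥ 48} is the same as {X² ≥ 2304}.
Markov's inequality applied to X² gives P(X² ≥ 2304) ≤ E[X²]/2304 = 601/2304 = 0.2609.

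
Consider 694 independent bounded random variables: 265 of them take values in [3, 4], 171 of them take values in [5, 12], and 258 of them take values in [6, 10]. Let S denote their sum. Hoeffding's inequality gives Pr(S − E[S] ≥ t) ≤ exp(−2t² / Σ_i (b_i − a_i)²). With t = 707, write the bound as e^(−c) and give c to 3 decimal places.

Σ(b_i − a_i)² = 265·1² + 171·7² + 258·4² = 12772.
c = 2t² / 12772 = 2·707² / 12772 = 78.2726.

78.273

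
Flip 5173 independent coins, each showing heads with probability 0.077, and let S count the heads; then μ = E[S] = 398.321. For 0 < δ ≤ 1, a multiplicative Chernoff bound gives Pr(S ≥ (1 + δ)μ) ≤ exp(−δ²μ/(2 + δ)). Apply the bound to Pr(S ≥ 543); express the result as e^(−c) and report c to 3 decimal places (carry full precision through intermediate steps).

22.237

Write 543 = (1 + δ)μ, so δ = 543/398.321 − 1 = 0.3632221…
Then the exponent is δ²μ/(2 + δ) = (543 − μ)² / (μ·(2 + δ)) = 22.236849.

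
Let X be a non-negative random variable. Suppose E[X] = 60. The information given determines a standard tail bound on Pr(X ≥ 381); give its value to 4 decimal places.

0.1575

Only the mean of a non-negative variable is known, so Markov's inequality is the applicable tail bound.
Markov's inequality: for a non-negative random variable, Pr(X ≥ a) ≤ E[X]/a.
Here E[X] = 60 and a = 381, so the bound is 60/381 = 0.1575.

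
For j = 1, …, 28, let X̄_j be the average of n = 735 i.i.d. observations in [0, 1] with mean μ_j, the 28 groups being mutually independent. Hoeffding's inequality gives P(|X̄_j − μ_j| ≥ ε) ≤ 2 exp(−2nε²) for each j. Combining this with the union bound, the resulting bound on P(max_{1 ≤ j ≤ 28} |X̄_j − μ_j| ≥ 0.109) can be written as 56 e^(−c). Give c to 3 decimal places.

Union bound over the 28 events: P(max_{1 ≤ j ≤ 28} |X̄_j − μ_j| ≥ 0.109) ≤ 28·2·exp(−2nε²) = 56 exp(−2·735·0.109²).
So c = 2·735·0.109² = 17.4651.

17.465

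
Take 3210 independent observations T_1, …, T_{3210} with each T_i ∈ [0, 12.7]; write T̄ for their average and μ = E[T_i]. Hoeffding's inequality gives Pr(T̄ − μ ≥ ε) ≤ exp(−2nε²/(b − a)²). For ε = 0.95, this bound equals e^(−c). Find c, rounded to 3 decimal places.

c = 2nε²/(b − a)² = 2·3210·0.95² / 12.7² = 35.9232.

35.923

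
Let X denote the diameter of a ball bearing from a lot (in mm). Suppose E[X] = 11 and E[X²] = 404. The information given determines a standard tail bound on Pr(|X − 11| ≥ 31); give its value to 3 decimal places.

0.294

The first two moments determine the variance, so Chebyshev's inequality is the sharpest standard bound available.
Var(X) = E[X²] − (E[X])² = 404 − 121 = 283.
Chebyshev's inequality: Pr(|X − μ| ≥ t) ≤ Var(X)/t² = 283/961 = 0.2945.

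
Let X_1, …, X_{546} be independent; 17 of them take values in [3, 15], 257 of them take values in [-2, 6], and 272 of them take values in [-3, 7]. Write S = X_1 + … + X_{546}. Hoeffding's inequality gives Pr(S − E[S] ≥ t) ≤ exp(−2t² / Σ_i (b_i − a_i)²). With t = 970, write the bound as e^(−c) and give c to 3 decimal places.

Σ(b_i − a_i)² = 17·12² + 257·8² + 272·10² = 46096.
c = 2t² / 46096 = 2·970² / 46096 = 40.8235.

40.823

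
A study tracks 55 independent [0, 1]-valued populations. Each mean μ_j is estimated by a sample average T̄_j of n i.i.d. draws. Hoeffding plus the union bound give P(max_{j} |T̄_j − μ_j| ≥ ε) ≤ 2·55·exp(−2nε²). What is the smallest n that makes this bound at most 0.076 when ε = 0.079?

584

Need 2·55·exp(−2nε²) ≤ 0.076, i.e. exp(−2nε²) ≤ 0.076/110.
So 2nε² ≥ ln(110/0.076) = 7.277502.
Hence n ≥ 7.277502/(2·0.079²) = 583.040.
The smallest integer n is 584.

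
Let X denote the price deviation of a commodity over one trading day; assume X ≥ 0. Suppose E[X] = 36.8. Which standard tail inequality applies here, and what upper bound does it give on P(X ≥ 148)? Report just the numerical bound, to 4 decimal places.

0.2486

Only the mean of a non-negative variable is known, so Markov's inequality is the applicable tail bound.
Markov's inequality: for a non-negative random variable, P(X ≥ a) ≤ E[X]/a.
Here E[X] = 36.8 and a = 148, so the bound is 36.8/148 = 0.2486.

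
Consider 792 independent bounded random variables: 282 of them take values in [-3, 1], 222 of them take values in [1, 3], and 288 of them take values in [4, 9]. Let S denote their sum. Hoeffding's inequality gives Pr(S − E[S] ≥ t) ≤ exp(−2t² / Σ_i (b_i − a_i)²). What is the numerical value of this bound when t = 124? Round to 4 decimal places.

0.0871

Σ(b_i − a_i)² = 282·4² + 222·2² + 288·5² = 12600.
Exponent = 2·124² / 12600 = 2.44063.
Bound = exp(−2.44063) = 0.08711.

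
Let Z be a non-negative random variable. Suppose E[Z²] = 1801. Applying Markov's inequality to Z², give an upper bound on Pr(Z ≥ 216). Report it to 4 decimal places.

0.0386

Since Z ≥ 0, the event {Z ≥ 216} is the same as {Z² ≥ 46656}.
Markov's inequality applied to Z² gives Pr(Z² ≥ 46656) ≤ E[Z²]/46656 = 1801/46656 = 0.0386.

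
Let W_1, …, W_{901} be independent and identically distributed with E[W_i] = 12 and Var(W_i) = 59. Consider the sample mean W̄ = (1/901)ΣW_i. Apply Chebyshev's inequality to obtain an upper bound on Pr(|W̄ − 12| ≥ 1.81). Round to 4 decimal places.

0.0200

Var(W̄) = Var(W_i)/n = 59/901 = 0.065483.
Chebyshev: Pr(|W̄ − 12| ≥ 1.81) ≤ Var(W̄)/(1.81)² = 59/(901·1.81²) = 0.0200.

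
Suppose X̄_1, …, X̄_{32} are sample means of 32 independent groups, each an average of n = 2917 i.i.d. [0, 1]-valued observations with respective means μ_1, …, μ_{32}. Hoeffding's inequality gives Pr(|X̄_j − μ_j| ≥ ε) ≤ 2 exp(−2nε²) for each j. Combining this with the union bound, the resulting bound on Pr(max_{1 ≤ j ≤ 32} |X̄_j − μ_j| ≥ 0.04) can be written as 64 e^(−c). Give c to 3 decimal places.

Union bound over the 32 events: Pr(max_{1 ≤ j ≤ 32} |X̄_j − μ_j| ≥ 0.04) ≤ 32·2·exp(−2nε²) = 64 exp(−2·2917·0.04²).
So c = 2·2917·0.04² = 9.3344.

9.334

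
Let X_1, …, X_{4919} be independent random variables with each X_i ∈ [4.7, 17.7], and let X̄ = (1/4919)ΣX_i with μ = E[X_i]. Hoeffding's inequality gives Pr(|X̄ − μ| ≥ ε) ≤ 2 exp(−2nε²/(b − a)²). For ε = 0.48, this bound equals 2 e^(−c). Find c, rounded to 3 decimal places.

13.412

c = 2nε²/(b − a)² = 2·4919·0.48² / 13² = 13.4123.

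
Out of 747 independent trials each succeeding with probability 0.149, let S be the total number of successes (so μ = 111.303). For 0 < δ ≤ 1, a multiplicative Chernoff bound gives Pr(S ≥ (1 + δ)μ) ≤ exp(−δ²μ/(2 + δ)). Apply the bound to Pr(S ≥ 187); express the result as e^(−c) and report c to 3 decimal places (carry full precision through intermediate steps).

Write 187 = (1 + δ)μ, so δ = 187/111.303 − 1 = 0.6800985…
Then the exponent is δ²μ/(2 + δ) = (187 − μ)² / (μ·(2 + δ)) = 19.208777.

19.209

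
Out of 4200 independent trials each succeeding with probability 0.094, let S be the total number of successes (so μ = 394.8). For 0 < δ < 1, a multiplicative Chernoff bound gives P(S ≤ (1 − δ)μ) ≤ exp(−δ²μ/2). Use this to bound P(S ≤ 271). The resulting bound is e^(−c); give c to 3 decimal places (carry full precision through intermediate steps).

19.410

Write 271 = (1 − δ)μ, so δ = 1 − 271/394.8 = 0.3135765…
Then the exponent is δ²μ/2 = (μ − 271)²/(2μ) = 19.410385.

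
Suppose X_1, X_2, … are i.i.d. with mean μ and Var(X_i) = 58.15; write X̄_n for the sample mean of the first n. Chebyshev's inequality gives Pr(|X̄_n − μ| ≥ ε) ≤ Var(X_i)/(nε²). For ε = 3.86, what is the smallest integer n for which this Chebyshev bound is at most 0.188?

21

Require 58.15/(n·3.86²) ≤ 0.188, i.e. n ≥ 58.15/(0.188·3.86²) = 20.760.
The smallest integer n is 21.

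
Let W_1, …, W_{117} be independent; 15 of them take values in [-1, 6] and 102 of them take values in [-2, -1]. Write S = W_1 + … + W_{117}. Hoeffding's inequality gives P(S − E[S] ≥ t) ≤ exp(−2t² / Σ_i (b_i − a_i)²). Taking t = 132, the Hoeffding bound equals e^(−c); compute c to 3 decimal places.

41.634

Σ(b_i − a_i)² = 15·7² + 102·1² = 837.
c = 2t² / 837 = 2·132² / 837 = 41.6344.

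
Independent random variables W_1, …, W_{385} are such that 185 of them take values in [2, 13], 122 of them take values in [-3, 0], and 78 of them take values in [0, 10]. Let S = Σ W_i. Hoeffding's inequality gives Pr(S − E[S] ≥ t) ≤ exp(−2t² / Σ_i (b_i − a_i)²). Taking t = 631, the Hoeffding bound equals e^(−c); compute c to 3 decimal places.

25.455

Σ(b_i − a_i)² = 185·11² + 122·3² + 78·10² = 31283.
c = 2t² / 31283 = 2·631² / 31283 = 25.4554.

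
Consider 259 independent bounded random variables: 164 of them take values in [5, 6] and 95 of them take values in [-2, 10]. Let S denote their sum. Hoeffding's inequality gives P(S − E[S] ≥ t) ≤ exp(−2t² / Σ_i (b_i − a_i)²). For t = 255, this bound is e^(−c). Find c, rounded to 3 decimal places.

9.394

Σ(b_i − a_i)² = 164·1² + 95·12² = 13844.
c = 2t² / 13844 = 2·255² / 13844 = 9.3940.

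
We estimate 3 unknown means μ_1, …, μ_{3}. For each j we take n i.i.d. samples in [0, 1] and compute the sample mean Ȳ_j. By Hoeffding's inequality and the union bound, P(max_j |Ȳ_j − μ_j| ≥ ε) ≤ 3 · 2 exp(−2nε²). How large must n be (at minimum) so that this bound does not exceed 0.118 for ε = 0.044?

Need 2·3·exp(−2nε²) ≤ 0.118, i.e. exp(−2nε²) ≤ 0.118/6.
So 2nε² ≥ ln(6/0.118) = 3.928830.
Hence n ≥ 3.928830/(2·0.044²) = 1014.677.
The smallest integer n is 1015.

1015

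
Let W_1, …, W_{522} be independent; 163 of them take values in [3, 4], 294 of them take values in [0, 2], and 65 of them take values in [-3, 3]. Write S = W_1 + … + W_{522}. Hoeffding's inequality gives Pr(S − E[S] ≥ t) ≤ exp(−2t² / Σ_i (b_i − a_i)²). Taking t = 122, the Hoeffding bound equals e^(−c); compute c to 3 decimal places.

Σ(b_i − a_i)² = 163·1² + 294·2² + 65·6² = 3679.
c = 2t² / 3679 = 2·122² / 3679 = 8.0913.

8.091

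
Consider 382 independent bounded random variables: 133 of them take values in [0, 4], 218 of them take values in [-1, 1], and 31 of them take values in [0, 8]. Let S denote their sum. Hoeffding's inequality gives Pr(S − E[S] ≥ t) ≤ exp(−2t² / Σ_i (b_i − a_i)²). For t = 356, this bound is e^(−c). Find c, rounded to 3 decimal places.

Σ(b_i − a_i)² = 133·4² + 218·2² + 31·8² = 4984.
c = 2t² / 4984 = 2·356² / 4984 = 50.8571.

50.857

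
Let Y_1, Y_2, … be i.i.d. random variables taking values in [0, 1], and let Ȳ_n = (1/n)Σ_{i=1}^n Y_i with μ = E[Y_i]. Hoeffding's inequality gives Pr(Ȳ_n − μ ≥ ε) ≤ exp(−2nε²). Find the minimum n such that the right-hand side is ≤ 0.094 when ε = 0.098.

Require exp(−2nε²) ≤ 0.094, i.e. 2nε² ≥ ln(1/0.094) = 2.364460.
So n ≥ 2.364460 / (2·0.098²) = 123.098.
The smallest integer n is 124.

124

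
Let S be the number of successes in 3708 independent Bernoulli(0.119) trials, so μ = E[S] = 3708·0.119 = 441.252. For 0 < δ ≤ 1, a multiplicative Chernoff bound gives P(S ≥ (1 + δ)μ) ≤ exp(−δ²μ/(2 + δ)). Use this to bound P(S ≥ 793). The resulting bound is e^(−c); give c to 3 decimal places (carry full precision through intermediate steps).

Write 793 = (1 + δ)μ, so δ = 793/441.252 − 1 = 0.797159…
Then the exponent is δ²μ/(2 + δ) = (793 − μ)² / (μ·(2 + δ)) = 100.244241.

100.244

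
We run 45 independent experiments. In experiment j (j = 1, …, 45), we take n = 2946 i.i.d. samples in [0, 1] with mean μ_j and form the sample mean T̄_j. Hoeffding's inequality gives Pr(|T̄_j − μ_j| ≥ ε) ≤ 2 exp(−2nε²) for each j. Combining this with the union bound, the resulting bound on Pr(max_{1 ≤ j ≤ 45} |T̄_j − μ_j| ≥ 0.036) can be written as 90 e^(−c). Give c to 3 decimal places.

Union bound over the 45 events: Pr(max_{1 ≤ j ≤ 45} |T̄_j − μ_j| ≥ 0.036) ≤ 45·2·exp(−2nε²) = 90 exp(−2·2946·0.036²).
So c = 2·2946·0.036² = 7.6360.

7.636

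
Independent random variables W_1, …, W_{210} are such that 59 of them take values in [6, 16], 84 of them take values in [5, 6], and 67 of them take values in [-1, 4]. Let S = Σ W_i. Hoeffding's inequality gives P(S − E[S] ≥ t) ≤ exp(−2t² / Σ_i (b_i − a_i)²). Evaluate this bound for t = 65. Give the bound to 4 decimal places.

0.3318

Σ(b_i − a_i)² = 59·10² + 84·1² + 67·5² = 7659.
Exponent = 2·65² / 7659 = 1.10328.
Bound = exp(−1.10328) = 0.33178.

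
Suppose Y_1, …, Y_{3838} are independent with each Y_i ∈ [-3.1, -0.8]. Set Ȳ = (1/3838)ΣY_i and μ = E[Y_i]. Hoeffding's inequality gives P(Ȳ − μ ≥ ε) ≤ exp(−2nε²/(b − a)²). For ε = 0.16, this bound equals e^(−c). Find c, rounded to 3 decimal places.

c = 2nε²/(b − a)² = 2·3838·0.16² / 2.3² = 37.1466.

37.147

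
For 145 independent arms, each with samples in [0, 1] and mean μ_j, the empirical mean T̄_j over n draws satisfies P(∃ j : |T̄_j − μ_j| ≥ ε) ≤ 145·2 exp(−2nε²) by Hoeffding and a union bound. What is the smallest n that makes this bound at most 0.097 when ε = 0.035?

3267

Need 2·145·exp(−2nε²) ≤ 0.097, i.e. exp(−2nε²) ≤ 0.097/290.
So 2nε² ≥ ln(290/0.097) = 8.002925.
Hence n ≥ 8.002925/(2·0.035²) = 3266.500.
The smallest integer n is 3267.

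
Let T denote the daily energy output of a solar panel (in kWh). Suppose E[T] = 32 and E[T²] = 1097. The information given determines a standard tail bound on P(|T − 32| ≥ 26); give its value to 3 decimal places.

0.108

The first two moments determine the variance, so Chebyshev's inequality is the sharpest standard bound available.
Var(T) = E[T²] − (E[T])² = 1097 − 1024 = 73.
Chebyshev's inequality: P(|T − μ| ≥ t) ≤ Var(T)/t² = 73/676 = 0.1080.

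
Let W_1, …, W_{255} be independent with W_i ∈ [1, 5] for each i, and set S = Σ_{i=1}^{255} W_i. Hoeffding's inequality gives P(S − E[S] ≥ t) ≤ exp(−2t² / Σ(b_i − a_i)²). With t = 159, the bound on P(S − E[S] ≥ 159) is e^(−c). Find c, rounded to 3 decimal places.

12.393

Σ(b_i − a_i)² = 255·(4)² = 4080.
c = 2t²/4080 = 2·159²/4080 = 12.3926.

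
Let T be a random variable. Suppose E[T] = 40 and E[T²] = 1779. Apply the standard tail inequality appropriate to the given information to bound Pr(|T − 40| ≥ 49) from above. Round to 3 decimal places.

0.075

The first two moments determine the variance, so Chebyshev's inequality is the sharpest standard bound available.
Var(T) = E[T²] − (E[T])² = 1779 − 1600 = 179.
Chebyshev's inequality: Pr(|T − μ| ≥ t) ≤ Var(T)/t² = 179/2401 = 0.0746.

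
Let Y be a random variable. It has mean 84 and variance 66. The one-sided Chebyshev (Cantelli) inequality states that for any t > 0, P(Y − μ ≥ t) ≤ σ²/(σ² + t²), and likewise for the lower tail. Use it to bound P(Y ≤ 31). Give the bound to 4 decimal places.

Here σ² = 66 and t = 53, so σ² + t² = 2875.
Cantelli's bound: 66/2875 = 0.0230.

0.0230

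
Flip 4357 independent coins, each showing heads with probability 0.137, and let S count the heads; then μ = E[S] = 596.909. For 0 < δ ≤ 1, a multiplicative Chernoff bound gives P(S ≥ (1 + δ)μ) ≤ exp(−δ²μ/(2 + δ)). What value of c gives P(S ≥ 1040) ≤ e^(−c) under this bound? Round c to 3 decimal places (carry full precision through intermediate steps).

Write 1040 = (1 + δ)μ, so δ = 1040/596.909 − 1 = 0.7423091…
Then the exponent is δ²μ/(2 + δ) = (1040 − μ)² / (μ·(2 + δ)) = 119.939248.

119.939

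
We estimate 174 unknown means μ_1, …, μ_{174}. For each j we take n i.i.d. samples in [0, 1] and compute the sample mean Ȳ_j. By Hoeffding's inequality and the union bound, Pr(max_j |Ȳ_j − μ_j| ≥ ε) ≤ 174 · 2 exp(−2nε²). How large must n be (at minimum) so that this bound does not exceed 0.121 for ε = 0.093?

461

Need 2·174·exp(−2nε²) ≤ 0.121, i.e. exp(−2nε²) ≤ 0.121/348.
So 2nε² ≥ ln(348/0.121) = 7.964167.
Hence n ≥ 7.964167/(2·0.093²) = 460.410.
The smallest integer n is 461.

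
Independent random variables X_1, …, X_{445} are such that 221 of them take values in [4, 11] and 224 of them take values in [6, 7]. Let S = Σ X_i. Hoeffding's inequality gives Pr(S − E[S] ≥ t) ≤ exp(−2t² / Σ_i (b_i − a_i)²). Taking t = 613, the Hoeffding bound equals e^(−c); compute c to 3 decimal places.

67.994

Σ(b_i − a_i)² = 221·7² + 224·1² = 11053.
c = 2t² / 11053 = 2·613² / 11053 = 67.9940.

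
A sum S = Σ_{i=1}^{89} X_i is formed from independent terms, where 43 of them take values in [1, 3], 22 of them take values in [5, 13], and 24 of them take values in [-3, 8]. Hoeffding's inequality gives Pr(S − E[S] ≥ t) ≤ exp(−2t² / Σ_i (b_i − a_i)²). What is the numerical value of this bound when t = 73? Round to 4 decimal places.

0.0928

Σ(b_i − a_i)² = 43·2² + 22·8² + 24·11² = 4484.
Exponent = 2·73² / 4484 = 2.37690.
Bound = exp(−2.37690) = 0.09284.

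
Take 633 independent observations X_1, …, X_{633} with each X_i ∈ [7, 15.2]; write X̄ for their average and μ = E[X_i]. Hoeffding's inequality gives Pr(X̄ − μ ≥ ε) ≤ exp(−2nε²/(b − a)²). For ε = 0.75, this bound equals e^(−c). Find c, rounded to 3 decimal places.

c = 2nε²/(b − a)² = 2·633·0.75² / 8.2² = 10.5908.

10.591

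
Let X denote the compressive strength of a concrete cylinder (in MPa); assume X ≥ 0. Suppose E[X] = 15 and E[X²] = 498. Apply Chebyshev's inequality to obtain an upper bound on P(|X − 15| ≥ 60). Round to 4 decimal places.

Var(X) = E[X²] − (E[X])² = 498 − 225 = 273.
Chebyshev's inequality: P(|X − μ| ≥ t) ≤ Var(X)/t² = 273/3600 = 0.0758.

0.0758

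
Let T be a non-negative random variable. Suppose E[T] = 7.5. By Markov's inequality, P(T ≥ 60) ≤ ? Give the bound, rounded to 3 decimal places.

Markov's inequality: for a non-negative random variable, P(T ≥ a) ≤ E[T]/a.
Here E[T] = 7.5 and a = 60, so the bound is 7.5/60 = 0.1250.

0.125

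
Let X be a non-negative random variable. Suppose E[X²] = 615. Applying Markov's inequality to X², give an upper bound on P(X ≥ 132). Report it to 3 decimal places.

0.035

Since X ≥ 0, the event {X ≥ 132} is the same as {X² ≥ 17424}.
Markov's inequality applied to X² gives P(X² ≥ 17424) ≤ E[X²]/17424 = 615/17424 = 0.0353.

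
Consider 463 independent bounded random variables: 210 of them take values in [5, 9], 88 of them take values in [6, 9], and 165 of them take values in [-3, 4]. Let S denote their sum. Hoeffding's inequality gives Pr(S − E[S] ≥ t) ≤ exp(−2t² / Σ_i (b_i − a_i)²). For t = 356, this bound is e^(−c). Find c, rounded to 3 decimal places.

Σ(b_i − a_i)² = 210·4² + 88·3² + 165·7² = 12237.
c = 2t² / 12237 = 2·356² / 12237 = 20.7136.

20.714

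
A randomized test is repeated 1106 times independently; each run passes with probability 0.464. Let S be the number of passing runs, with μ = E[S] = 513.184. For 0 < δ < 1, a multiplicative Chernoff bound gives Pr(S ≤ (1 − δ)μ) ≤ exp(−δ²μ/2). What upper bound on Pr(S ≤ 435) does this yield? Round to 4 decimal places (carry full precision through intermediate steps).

0.0026

Write 435 = (1 − δ)μ, so δ = 1 − 435/513.184 = 0.1523508…
Then the exponent is δ²μ/2 = (μ − 435)²/(2μ) = 5.955698.
Bound = exp(−5.955698) = 0.00259.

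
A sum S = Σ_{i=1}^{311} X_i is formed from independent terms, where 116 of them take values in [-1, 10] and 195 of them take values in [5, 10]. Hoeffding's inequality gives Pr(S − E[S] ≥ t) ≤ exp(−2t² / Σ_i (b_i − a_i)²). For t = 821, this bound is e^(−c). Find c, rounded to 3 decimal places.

71.286

Σ(b_i − a_i)² = 116·11² + 195·5² = 18911.
c = 2t² / 18911 = 2·821² / 18911 = 71.2856.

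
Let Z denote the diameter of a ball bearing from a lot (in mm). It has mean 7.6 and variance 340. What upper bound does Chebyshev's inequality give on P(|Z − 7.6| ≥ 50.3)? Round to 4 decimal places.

0.1344

Chebyshev: P(|Z − μ| ≥ t) ≤ Var(Z)/t².
Bound = 340 / 2530.09 = 0.1344.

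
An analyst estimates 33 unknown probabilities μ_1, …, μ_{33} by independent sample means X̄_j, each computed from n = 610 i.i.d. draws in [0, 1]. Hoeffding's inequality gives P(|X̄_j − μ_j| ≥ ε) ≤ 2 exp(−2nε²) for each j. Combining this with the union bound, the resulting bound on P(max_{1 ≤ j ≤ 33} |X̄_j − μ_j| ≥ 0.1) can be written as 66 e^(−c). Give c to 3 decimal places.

Union bound over the 33 events: P(max_{1 ≤ j ≤ 33} |X̄_j − μ_j| ≥ 0.1) ≤ 33·2·exp(−2nε²) = 66 exp(−2·610·0.1²).
So c = 2·610·0.1² = 12.2000.

12.200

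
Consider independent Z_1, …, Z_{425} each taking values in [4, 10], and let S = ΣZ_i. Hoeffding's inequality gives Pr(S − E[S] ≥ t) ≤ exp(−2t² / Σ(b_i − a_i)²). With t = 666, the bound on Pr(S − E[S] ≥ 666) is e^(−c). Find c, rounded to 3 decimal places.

Σ(b_i − a_i)² = 425·(6)² = 15300.
c = 2t²/15300 = 2·666²/15300 = 57.9812.

57.981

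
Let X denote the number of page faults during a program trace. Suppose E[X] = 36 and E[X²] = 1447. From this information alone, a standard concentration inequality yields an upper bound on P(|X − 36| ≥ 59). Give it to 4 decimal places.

The first two moments determine the variance, so Chebyshev's inequality is the sharpest standard bound available.
Var(X) = E[X²] − (E[X])² = 1447 − 1296 = 151.
Chebyshev's inequality: P(|X − μ| ≥ t) ≤ Var(X)/t² = 151/3481 = 0.0434.

0.0434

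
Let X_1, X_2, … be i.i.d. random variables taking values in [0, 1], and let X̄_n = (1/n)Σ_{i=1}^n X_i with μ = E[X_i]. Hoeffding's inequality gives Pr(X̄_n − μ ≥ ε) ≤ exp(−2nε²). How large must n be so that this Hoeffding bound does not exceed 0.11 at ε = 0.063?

Require exp(−2nε²) ≤ 0.11, i.e. 2nε² ≥ ln(1/0.11) = 2.207275.
So n ≥ 2.207275 / (2·0.063²) = 278.064.
The smallest integer n is 279.

279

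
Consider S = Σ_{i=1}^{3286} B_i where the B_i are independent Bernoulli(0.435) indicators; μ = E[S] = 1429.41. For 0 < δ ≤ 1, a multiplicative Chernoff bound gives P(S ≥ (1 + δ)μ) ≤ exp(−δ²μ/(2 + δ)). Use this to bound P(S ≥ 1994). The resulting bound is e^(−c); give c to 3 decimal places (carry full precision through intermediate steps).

93.112

Write 1994 = (1 + δ)μ, so δ = 1994/1429.41 − 1 = 0.3949811…
Then the exponent is δ²μ/(2 + δ) = (1994 − μ)² / (μ·(2 + δ)) = 93.112384.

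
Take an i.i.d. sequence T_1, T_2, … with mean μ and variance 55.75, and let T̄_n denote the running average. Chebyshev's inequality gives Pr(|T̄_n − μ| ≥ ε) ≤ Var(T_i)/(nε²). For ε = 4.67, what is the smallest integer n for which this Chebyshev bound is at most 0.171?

15

Require 55.75/(n·4.67²) ≤ 0.171, i.e. n ≥ 55.75/(0.171·4.67²) = 14.949.
The smallest integer n is 15.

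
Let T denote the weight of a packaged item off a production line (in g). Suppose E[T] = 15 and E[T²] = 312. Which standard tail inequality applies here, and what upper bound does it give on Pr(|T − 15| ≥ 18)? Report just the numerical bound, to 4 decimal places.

The first two moments determine the variance, so Chebyshev's inequality is the sharpest standard bound available.
Var(T) = E[T²] − (E[T])² = 312 − 225 = 87.
Chebyshev's inequality: Pr(|T − μ| ≥ t) ≤ Var(T)/t² = 87/324 = 0.2685.

0.2685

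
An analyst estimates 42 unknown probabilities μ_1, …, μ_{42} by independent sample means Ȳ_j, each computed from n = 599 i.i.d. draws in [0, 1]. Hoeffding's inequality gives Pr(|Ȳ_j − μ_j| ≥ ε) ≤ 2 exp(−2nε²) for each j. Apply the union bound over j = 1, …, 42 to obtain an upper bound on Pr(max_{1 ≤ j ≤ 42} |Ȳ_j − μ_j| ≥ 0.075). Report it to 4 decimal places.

Per-experiment Hoeffding bound: 2·exp(−2·599·0.075²) = 2·exp(−6.73875) = 0.0023683.
Union bound over 42 events: 42·0.0023683 = 0.09947.

0.0995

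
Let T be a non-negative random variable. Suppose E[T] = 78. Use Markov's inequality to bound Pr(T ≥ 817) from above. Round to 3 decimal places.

Markov's inequality: for a non-negative random variable, Pr(T ≥ a) ≤ E[T]/a.
Here E[T] = 78 and a = 817, so the bound is 78/817 = 0.0955.

0.095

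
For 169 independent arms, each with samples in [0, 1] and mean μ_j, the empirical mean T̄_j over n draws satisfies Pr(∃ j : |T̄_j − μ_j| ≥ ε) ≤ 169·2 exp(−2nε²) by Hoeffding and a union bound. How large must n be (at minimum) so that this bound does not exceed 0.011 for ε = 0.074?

944

Need 2·169·exp(−2nε²) ≤ 0.011, i.e. exp(−2nε²) ≤ 0.011/338.
So 2nε² ≥ ln(338/0.011) = 10.332906.
Hence n ≥ 10.332906/(2·0.074²) = 943.472.
The smallest integer n is 944.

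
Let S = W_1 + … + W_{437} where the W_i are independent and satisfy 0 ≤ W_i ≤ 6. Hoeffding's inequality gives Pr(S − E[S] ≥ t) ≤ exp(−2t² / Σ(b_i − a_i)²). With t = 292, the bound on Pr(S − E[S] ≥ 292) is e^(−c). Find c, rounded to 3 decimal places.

10.840

Σ(b_i − a_i)² = 437·(6)² = 15732.
c = 2t²/15732 = 2·292²/15732 = 10.8396.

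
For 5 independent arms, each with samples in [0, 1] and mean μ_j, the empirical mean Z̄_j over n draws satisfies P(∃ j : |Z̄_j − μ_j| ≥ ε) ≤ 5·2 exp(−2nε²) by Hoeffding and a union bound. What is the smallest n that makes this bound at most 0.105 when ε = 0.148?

Need 2·5·exp(−2nε²) ≤ 0.105, i.e. exp(−2nε²) ≤ 0.105/10.
So 2nε² ≥ ln(10/0.105) = 4.556380.
Hence n ≥ 4.556380/(2·0.148²) = 104.008.
The smallest integer n is 105.

105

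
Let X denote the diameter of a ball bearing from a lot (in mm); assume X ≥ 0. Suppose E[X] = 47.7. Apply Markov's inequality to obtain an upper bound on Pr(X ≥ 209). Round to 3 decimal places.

0.228

Markov's inequality: for a non-negative random variable, Pr(X ≥ a) ≤ E[X]/a.
Here E[X] = 47.7 and a = 209, so the bound is 47.7/209 = 0.2282.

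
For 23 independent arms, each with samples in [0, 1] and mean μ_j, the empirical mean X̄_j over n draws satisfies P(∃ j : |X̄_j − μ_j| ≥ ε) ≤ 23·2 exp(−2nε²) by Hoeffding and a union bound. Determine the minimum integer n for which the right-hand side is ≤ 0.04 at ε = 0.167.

127

Need 2·23·exp(−2nε²) ≤ 0.04, i.e. exp(−2nε²) ≤ 0.04/46.
So 2nε² ≥ ln(46/0.04) = 7.047517.
Hence n ≥ 7.047517/(2·0.167²) = 126.349.
The smallest integer n is 127.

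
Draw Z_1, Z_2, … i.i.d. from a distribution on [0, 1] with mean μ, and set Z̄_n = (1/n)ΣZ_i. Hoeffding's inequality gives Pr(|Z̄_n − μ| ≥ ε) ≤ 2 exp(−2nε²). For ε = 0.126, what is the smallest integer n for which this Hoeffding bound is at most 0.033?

Require 2·exp(−2nε²) ≤ 0.033, i.e. 2nε² ≥ ln(2/0.033) = 4.104395.
So n ≥ 4.104395 / (2·0.126²) = 129.264.
The smallest integer n is 130.

130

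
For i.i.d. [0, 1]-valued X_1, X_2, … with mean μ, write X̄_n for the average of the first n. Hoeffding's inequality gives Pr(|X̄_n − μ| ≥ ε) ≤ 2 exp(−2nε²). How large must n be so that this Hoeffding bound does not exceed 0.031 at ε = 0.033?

Require 2·exp(−2nε²) ≤ 0.031, i.e. 2nε² ≥ ln(2/0.031) = 4.166915.
So n ≥ 4.166915 / (2·0.033²) = 1913.184.
The smallest integer n is 1914.

1914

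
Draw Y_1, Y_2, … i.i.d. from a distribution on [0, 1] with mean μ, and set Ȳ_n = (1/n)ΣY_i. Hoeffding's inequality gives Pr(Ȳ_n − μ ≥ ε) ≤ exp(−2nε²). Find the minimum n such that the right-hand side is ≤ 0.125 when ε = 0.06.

289

Require exp(−2nε²) ≤ 0.125, i.e. 2nε² ≥ ln(1/0.125) = 2.079442.
So n ≥ 2.079442 / (2·0.06²) = 288.811.
The smallest integer n is 289.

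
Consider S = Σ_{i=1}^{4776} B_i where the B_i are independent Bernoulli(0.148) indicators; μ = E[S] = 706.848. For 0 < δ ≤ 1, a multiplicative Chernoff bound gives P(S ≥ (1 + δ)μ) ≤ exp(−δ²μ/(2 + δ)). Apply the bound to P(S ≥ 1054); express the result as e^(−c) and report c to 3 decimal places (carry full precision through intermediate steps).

68.441

Write 1054 = (1 + δ)μ, so δ = 1054/706.848 − 1 = 0.4911268…
Then the exponent is δ²μ/(2 + δ) = (1054 − μ)² / (μ·(2 + δ)) = 68.441178.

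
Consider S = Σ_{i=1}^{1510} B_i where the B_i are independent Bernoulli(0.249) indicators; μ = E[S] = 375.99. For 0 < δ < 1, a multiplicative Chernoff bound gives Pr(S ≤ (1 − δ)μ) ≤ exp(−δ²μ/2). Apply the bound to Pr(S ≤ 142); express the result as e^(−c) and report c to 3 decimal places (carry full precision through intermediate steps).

72.810

Write 142 = (1 − δ)μ, so δ = 1 − 142/375.99 = 0.6223304…
Then the exponent is δ²μ/2 = (μ − 142)²/(2μ) = 72.809543.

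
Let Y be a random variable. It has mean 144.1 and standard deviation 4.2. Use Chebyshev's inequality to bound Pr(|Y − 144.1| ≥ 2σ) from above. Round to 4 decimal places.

Chebyshev: Pr(|Y − μ| ≥ t) ≤ Var(Y)/t².
Var(Y) = σ² = 4.2² = 17.64.
t = 2·4.2 = 8.4.
Bound = 17.64 / 70.56 = 0.2500.

0.2500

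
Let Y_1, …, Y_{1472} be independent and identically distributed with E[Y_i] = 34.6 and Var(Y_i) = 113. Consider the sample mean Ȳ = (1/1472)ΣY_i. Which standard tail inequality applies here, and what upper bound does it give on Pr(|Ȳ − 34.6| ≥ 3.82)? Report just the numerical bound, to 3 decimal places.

0.005

With mean and variance of each term known, Chebyshev's inequality bounds the deviation of the sum (or sample mean).
Var(Ȳ) = Var(Y_i)/n = 113/1472 = 0.076766.
Chebyshev: Pr(|Ȳ − 34.6| ≥ 3.82) ≤ Var(Ȳ)/(3.82)² = 113/(1472·3.82²) = 0.0053.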